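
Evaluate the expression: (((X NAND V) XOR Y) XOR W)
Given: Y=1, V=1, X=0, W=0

Substituting: (((0 NAND 1) XOR 1) XOR 0)
= 0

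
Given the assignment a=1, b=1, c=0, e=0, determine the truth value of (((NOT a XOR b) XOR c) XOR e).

Substituting: (((NOT 1 XOR 1) XOR 0) XOR 0)
= 1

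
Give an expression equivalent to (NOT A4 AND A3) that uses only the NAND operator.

(((A4 NAND A4) NAND A3) NAND ((A4 NAND A4) NAND A3))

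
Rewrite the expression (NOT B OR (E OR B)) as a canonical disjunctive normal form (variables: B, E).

(NOT B AND NOT E) OR (NOT B AND E) OR (B AND NOT E) OR (B AND E)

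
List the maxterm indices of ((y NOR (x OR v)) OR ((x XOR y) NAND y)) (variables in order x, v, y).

ΠM(1, 3) = (x OR v OR NOT y) AND (x OR NOT v OR NOT y)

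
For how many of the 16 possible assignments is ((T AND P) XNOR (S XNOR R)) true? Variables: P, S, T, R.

Satisfying assignments: (0,0,0,1), (0,0,1,1), (0,1,0,0), (0,1,1,0), (1,0,0,1), (1,0,1,0), (1,1,0,0), (1,1,1,1)
Count: 8 out of 16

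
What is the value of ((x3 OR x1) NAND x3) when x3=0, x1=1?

Substituting: ((0 OR 1) NAND 0)
= 1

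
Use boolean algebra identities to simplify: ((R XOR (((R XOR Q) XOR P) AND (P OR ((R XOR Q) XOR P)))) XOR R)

By XOR self-cancellation ((E XOR v) XOR v = E) then absorption (E AND (E OR v) = E):
= ((R XOR Q) XOR P)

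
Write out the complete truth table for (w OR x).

x | w | Output
--------------
0 | 0 | 0
0 | 1 | 1
1 | 0 | 1
1 | 1 | 1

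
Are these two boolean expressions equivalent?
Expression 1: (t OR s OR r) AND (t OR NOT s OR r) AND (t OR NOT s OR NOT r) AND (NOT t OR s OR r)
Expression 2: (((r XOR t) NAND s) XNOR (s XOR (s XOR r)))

Yes, they are equivalent — the two output columns agree on all 8 assignments:
t | s | r | Expression 1 | Expression 2
---------------------------------------
0 | 0 | 0 | 0 | 0
0 | 0 | 1 | 1 | 1
0 | 1 | 0 | 0 | 0
0 | 1 | 1 | 0 | 0
1 | 0 | 0 | 0 | 0
1 | 0 | 1 | 1 | 1
1 | 1 | 0 | 1 | 1
1 | 1 | 1 | 1 | 1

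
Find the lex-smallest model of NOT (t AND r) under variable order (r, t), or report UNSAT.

r=0, t=0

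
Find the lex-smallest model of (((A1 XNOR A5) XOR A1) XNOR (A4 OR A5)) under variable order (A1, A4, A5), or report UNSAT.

A1=0, A4=1, A5=0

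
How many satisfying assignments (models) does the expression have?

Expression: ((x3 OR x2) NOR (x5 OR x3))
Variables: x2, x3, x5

Satisfying assignments: (0,0,0)
Count: 1 out of 8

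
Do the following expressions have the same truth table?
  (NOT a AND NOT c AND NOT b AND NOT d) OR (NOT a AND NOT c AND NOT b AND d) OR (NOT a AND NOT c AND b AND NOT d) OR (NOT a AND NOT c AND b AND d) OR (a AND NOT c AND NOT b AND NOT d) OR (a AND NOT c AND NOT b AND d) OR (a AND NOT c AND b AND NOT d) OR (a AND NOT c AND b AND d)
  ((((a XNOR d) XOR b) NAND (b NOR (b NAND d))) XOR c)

Yes, they are equivalent — the two output columns agree on all 16 assignments:
a | c | b | d | Expression 1 | Expression 2
-------------------------------------------
0 | 0 | 0 | 0 | 1 | 1
0 | 0 | 0 | 1 | 1 | 1
0 | 0 | 1 | 0 | 1 | 1
0 | 0 | 1 | 1 | 1 | 1
0 | 1 | 0 | 0 | 0 | 0
0 | 1 | 0 | 1 | 0 | 0
0 | 1 | 1 | 0 | 0 | 0
0 | 1 | 1 | 1 | 0 | 0
1 | 0 | 0 | 0 | 1 | 1
1 | 0 | 0 | 1 | 1 | 1
1 | 0 | 1 | 0 | 1 | 1
1 | 0 | 1 | 1 | 1 | 1
1 | 1 | 0 | 0 | 0 | 0
1 | 1 | 0 | 1 | 0 | 0
1 | 1 | 1 | 0 | 0 | 0
1 | 1 | 1 | 1 | 0 | 0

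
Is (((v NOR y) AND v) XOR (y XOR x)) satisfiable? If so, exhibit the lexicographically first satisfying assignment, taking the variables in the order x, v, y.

x=0, v=0, y=1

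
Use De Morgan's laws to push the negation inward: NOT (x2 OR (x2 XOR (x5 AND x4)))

NOT x2 AND NOT (x2 XOR (x5 AND x4))
De Morgan's: NOT(OR of terms) = AND of negations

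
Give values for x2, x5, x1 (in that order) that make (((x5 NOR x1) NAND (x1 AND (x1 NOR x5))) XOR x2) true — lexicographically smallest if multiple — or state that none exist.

x2=0, x5=0, x1=0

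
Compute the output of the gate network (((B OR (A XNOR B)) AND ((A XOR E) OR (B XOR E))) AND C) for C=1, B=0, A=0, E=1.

Substituting: (((0 OR (0 XNOR 0)) AND ((0 XOR 1) OR (0 XOR 1))) AND 1)
= 1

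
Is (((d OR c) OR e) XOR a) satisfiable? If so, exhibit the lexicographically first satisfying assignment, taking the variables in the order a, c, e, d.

a=0, c=0, e=0, d=1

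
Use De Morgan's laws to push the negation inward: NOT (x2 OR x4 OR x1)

NOT x2 AND NOT x4 AND NOT x1
De Morgan's: NOT(OR of terms) = AND of negations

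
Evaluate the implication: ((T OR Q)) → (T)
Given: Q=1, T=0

Antecedent ((T OR Q)) = 1; consequent (T) = 0.
1 → 0 = 0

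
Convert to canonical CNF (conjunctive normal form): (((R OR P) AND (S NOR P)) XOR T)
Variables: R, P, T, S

(R OR P OR T OR S) AND (R OR P OR T OR NOT S) AND (R OR NOT P OR T OR S) AND (R OR NOT P OR T OR NOT S) AND (NOT R OR P OR T OR NOT S) AND (NOT R OR P OR NOT T OR S) AND (NOT R OR NOT P OR T OR S) AND (NOT R OR NOT P OR T OR NOT S)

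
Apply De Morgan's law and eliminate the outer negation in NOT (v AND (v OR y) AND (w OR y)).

NOT v OR NOT (v OR y) OR NOT (w OR y)
De Morgan's: NOT(AND of terms) = OR of negations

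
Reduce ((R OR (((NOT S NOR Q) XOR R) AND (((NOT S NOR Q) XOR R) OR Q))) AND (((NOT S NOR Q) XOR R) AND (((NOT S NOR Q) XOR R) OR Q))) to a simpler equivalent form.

By absorption (E AND (E OR v) = E) then absorption (E AND (E OR v) = E):
= ((NOT S NOR Q) XOR R)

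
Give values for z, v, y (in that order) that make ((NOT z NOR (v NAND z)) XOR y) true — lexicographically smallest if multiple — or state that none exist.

z=0, v=0, y=1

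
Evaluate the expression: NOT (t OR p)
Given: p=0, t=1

Substituting: NOT (1 OR 0)
= 0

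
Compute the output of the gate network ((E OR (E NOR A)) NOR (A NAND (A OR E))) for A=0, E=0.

Substituting: ((0 OR (0 NOR 0)) NOR (0 NAND (0 OR 0)))
= 0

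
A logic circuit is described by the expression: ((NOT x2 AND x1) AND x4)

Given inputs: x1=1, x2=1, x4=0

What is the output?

Substituting: ((NOT 1 AND 1) AND 0)
= 0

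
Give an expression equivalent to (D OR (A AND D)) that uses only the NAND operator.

((D NAND D) NAND (((A NAND D) NAND (A NAND D)) NAND ((A NAND D) NAND (A NAND D))))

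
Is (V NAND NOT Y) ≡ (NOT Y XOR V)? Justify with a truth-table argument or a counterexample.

No. Counterexample: with Y=1, V=0, Expression 1 = 1 but Expression 2 = 0.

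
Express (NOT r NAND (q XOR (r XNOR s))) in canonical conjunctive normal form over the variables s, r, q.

(s OR r OR q) AND (NOT s OR r OR NOT q)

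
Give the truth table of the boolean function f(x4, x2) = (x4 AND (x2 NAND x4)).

x4 | x2 | Output
----------------
0 | 0 | 0
0 | 1 | 0
1 | 0 | 1
1 | 1 | 0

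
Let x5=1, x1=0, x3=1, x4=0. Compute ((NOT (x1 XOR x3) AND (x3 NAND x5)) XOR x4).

Substituting: ((NOT (0 XOR 1) AND (1 NAND 1)) XOR 0)
= 0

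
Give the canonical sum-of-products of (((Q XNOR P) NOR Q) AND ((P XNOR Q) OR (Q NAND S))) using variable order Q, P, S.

Σm(2, 3) = (NOT Q AND P AND NOT S) OR (NOT Q AND P AND S)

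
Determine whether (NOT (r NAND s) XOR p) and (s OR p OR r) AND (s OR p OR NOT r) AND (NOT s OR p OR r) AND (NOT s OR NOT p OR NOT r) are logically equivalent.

Yes, they are equivalent — the two output columns agree on all 8 assignments:
s | p | r | Expression 1 | Expression 2
---------------------------------------
0 | 0 | 0 | 0 | 0
0 | 0 | 1 | 0 | 0
0 | 1 | 0 | 1 | 1
0 | 1 | 1 | 1 | 1
1 | 0 | 0 | 0 | 0
1 | 0 | 1 | 1 | 1
1 | 1 | 0 | 1 | 1
1 | 1 | 1 | 0 | 0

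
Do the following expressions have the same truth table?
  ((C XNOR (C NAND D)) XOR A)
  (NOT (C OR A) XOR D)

No. Counterexample: with C=0, A=0, D=0, Expression 1 = 0 but Expression 2 = 1.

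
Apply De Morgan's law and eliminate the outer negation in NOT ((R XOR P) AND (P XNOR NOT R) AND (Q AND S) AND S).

NOT (R XOR P) OR NOT (P XNOR NOT R) OR NOT (Q AND S) OR NOT S
De Morgan's: NOT(AND of terms) = OR of negations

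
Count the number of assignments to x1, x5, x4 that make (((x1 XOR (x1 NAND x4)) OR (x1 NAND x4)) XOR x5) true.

Satisfying assignments: (0,0,0), (0,0,1), (1,0,0), (1,0,1)
Count: 4 out of 8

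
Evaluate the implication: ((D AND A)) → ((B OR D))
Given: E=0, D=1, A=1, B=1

Antecedent ((D AND A)) = 1; consequent ((B OR D)) = 1.
1 → 1 = 1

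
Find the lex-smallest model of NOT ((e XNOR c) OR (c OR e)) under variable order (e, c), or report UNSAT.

UNSATISFIABLE - no assignment makes this expression true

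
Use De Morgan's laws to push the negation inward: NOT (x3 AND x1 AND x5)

NOT x3 OR NOT x1 OR NOT x5
De Morgan's: NOT(AND of terms) = OR of negations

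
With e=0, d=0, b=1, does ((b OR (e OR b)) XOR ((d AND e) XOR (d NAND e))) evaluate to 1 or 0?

Substituting: ((1 OR (0 OR 1)) XOR ((0 AND 0) XOR (0 NAND 0)))
= 0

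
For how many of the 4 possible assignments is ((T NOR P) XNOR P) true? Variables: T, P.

Satisfying assignments: (1,0)
Count: 1 out of 4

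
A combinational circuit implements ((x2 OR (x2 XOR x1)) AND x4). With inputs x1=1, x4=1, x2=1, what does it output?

Substituting: ((1 OR (1 XOR 1)) AND 1)
= 1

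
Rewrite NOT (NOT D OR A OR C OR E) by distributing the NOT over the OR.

D AND NOT A AND NOT C AND NOT E
De Morgan's: NOT(OR of terms) = AND of negations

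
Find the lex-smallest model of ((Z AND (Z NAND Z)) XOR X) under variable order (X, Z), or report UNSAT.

X=1, Z=0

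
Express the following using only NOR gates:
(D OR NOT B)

((D NOR (B NOR B)) NOR (D NOR (B NOR B)))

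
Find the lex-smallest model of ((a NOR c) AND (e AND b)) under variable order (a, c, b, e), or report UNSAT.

a=0, c=0, b=1, e=1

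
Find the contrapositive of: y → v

Contrapositive: NOT v → NOT y
Note: A statement and its contrapositive are logically equivalent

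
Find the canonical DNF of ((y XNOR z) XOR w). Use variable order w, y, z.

(NOT w AND NOT y AND NOT z) OR (NOT w AND y AND z) OR (w AND NOT y AND z) OR (w AND y AND NOT z)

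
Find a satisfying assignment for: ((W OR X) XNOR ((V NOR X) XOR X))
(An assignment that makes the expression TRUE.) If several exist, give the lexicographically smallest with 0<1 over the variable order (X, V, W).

X=0, V=0, W=1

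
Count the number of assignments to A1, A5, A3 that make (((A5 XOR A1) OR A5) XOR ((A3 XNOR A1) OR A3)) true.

Satisfying assignments: (0,0,0), (0,0,1), (1,0,0), (1,1,0)
Count: 4 out of 8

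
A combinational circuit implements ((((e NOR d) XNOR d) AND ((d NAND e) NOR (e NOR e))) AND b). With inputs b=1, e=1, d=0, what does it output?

Substituting: ((((1 NOR 0) XNOR 0) AND ((0 NAND 1) NOR (1 NOR 1))) AND 1)
= 0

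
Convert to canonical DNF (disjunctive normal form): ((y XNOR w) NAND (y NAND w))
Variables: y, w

(NOT y AND w) OR (y AND NOT w) OR (y AND w)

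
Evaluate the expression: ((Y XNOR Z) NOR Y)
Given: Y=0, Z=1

Substituting: ((0 XNOR 1) NOR 0)
= 1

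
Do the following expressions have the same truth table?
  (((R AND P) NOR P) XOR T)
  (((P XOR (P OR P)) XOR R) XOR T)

No. Counterexample: with R=0, T=0, P=0, Expression 1 = 1 but Expression 2 = 0.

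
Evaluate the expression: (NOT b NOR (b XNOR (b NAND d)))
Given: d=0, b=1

Substituting: (NOT 1 NOR (1 XNOR (1 NAND 0)))
= 0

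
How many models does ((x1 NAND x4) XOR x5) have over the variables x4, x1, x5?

Satisfying assignments: (0,0,0), (0,1,0), (1,0,0), (1,1,1)
Count: 4 out of 8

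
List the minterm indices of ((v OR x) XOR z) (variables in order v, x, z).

Σm(1, 2, 4, 6) = (NOT v AND NOT x AND z) OR (NOT v AND x AND NOT z) OR (v AND NOT x AND NOT z) OR (v AND x AND NOT z)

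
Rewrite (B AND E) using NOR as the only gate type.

((B NOR B) NOR (E NOR E))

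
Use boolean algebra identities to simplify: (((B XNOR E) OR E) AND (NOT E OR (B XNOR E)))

By distribution ((E OR v) AND (E OR NOT v) = E):
= (B XNOR E)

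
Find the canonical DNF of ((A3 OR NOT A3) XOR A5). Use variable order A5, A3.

(NOT A5 AND NOT A3) OR (NOT A5 AND A3)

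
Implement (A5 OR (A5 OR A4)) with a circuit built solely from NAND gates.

((A5 NAND A5) NAND (((A5 NAND A5) NAND (A4 NAND A4)) NAND ((A5 NAND A5) NAND (A4 NAND A4))))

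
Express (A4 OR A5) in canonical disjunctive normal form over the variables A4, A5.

(NOT A4 AND A5) OR (A4 AND NOT A5) OR (A4 AND A5)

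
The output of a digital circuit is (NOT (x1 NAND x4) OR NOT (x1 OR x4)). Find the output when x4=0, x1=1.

Substituting: (NOT (1 NAND 0) OR NOT (1 OR 0))
= 0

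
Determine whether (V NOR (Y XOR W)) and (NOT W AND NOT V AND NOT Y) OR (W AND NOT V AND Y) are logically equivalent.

Yes, they are equivalent — the two output columns agree on all 8 assignments:
W | V | Y | Expression 1 | Expression 2
---------------------------------------
0 | 0 | 0 | 1 | 1
0 | 0 | 1 | 0 | 0
0 | 1 | 0 | 0 | 0
0 | 1 | 1 | 0 | 0
1 | 0 | 0 | 0 | 0
1 | 0 | 1 | 1 | 1
1 | 1 | 0 | 0 | 0
1 | 1 | 1 | 0 | 0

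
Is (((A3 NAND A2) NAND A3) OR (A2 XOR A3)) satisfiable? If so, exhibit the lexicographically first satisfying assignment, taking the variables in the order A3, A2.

A3=0, A2=0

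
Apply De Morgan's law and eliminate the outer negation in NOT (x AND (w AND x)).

NOT x OR NOT (w AND x)
De Morgan's: NOT(AND of terms) = OR of negations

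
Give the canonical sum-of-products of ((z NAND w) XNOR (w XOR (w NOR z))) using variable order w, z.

Σm(0, 2) = (NOT w AND NOT z) OR (w AND NOT z)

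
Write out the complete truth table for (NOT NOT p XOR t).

t | p | Output
--------------
0 | 0 | 0
0 | 1 | 1
1 | 0 | 1
1 | 1 | 0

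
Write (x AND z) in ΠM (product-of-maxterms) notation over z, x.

ΠM(0, 1, 2) = (z OR x) AND (z OR NOT x) AND (NOT z OR x)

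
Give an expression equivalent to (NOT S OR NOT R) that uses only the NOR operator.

(((S NOR S) NOR (R NOR R)) NOR ((S NOR S) NOR (R NOR R)))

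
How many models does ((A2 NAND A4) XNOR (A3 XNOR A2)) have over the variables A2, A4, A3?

Satisfying assignments: (0,0,0), (0,1,0), (1,0,1), (1,1,0)
Count: 4 out of 8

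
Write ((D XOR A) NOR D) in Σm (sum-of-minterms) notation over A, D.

Σm(0) = (NOT A AND NOT D)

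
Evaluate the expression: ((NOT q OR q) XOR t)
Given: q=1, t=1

Substituting: ((NOT 1 OR 1) XOR 1)
= 0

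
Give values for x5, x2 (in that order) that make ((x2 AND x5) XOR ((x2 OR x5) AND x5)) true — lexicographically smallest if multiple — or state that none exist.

x5=1, x2=0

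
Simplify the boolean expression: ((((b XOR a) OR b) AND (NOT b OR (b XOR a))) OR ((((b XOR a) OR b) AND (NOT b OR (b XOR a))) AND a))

By absorption (E OR (E AND v) = E) then distribution ((E OR v) AND (E OR NOT v) = E):
= (b XOR a)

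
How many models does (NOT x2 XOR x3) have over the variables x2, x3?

Satisfying assignments: (0,0), (1,1)
Count: 2 out of 4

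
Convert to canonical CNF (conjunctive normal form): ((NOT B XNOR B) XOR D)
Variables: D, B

(D OR B) AND (D OR NOT B)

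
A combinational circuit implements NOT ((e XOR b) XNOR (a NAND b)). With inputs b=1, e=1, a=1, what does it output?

Substituting: NOT ((1 XOR 1) XNOR (1 NAND 1))
= 0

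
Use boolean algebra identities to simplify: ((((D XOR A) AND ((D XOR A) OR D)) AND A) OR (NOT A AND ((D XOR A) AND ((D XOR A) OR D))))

By distribution ((E AND v) OR (E AND NOT v) = E) then absorption (E AND (E OR v) = E):
= (D XOR A)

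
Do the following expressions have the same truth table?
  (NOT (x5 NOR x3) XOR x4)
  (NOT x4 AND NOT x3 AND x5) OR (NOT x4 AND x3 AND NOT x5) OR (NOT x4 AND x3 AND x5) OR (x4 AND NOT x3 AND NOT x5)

Yes, they are equivalent — the two output columns agree on all 8 assignments:
x4 | x3 | x5 | Expression 1 | Expression 2
------------------------------------------
0 | 0 | 0 | 0 | 0
0 | 0 | 1 | 1 | 1
0 | 1 | 0 | 1 | 1
0 | 1 | 1 | 1 | 1
1 | 0 | 0 | 1 | 1
1 | 0 | 1 | 0 | 0
1 | 1 | 0 | 0 | 0
1 | 1 | 1 | 0 | 0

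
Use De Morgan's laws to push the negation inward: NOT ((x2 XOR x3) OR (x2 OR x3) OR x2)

NOT (x2 XOR x3) AND NOT (x2 OR x3) AND NOT x2
De Morgan's: NOT(OR of terms) = AND of negations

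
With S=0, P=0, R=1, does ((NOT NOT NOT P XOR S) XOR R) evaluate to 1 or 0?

Substituting: ((NOT NOT NOT 0 XOR 0) XOR 1)
= 0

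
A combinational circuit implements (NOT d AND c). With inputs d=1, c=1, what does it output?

Substituting: (NOT 1 AND 1)
= 0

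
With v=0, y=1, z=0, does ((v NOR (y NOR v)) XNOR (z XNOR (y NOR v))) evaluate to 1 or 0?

Substituting: ((0 NOR (1 NOR 0)) XNOR (0 XNOR (1 NOR 0)))
= 1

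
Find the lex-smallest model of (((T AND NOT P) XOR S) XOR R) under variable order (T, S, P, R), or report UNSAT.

T=0, S=0, P=0, R=1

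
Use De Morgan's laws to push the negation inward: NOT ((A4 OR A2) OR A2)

NOT (A4 OR A2) AND NOT A2
De Morgan's: NOT(OR of terms) = AND of negations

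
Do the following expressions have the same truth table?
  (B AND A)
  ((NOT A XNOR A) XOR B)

No. Counterexample: with B=1, A=0, Expression 1 = 0 but Expression 2 = 1.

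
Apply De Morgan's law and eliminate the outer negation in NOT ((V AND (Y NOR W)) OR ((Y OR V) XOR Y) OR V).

NOT (V AND (Y NOR W)) AND NOT ((Y OR V) XOR Y) AND NOT V
De Morgan's: NOT(OR of terms) = AND of negations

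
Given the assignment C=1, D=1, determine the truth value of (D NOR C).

Substituting: (1 NOR 1)
= 0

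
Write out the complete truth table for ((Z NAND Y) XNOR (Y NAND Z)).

Y | Z | Output
--------------
0 | 0 | 1
0 | 1 | 1
1 | 0 | 1
1 | 1 | 1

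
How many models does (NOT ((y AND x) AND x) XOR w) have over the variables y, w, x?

Satisfying assignments: (0,0,0), (0,0,1), (1,0,0), (1,1,1)
Count: 4 out of 8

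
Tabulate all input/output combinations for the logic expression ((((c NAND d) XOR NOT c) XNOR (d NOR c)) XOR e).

e | d | c | Output
------------------
0 | 0 | 0 | 0
0 | 0 | 1 | 0
0 | 1 | 0 | 1
0 | 1 | 1 | 1
1 | 0 | 0 | 1
1 | 0 | 1 | 1
1 | 1 | 0 | 0
1 | 1 | 1 | 0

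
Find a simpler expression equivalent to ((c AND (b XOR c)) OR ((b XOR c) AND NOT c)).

By distribution ((E AND v) OR (E AND NOT v) = E):
= (b XOR c)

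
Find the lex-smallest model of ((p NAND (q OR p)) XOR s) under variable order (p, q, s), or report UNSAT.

p=0, q=0, s=0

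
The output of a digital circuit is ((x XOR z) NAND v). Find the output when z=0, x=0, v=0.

Substituting: ((0 XOR 0) NAND 0)
= 1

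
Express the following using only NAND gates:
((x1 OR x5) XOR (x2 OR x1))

((((x1 NAND x1) NAND (x5 NAND x5)) NAND (((x1 NAND x1) NAND (x5 NAND x5)) NAND ((x2 NAND x2) NAND (x1 NAND x1)))) NAND (((x2 NAND x2) NAND (x1 NAND x1)) NAND (((x1 NAND x1) NAND (x5 NAND x5)) NAND ((x2 NAND x2) NAND (x1 NAND x1)))))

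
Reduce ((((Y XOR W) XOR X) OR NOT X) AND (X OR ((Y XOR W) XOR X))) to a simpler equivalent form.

By distribution ((E OR v) AND (E OR NOT v) = E):
= ((Y XOR W) XOR X)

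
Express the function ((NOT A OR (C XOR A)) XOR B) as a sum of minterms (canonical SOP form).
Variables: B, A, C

Σm(0, 1, 2, 7) = (NOT B AND NOT A AND NOT C) OR (NOT B AND NOT A AND C) OR (NOT B AND A AND NOT C) OR (B AND A AND C)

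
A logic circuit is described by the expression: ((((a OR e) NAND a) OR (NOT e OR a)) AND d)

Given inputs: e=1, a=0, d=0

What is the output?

Substituting: ((((0 OR 1) NAND 0) OR (NOT 1 OR 0)) AND 0)
= 0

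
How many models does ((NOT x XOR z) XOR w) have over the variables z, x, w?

Satisfying assignments: (0,0,0), (0,1,1), (1,0,1), (1,1,0)
Count: 4 out of 8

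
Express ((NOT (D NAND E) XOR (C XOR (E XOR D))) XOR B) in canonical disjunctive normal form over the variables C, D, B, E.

(NOT C AND NOT D AND NOT B AND E) OR (NOT C AND NOT D AND B AND NOT E) OR (NOT C AND D AND NOT B AND NOT E) OR (NOT C AND D AND NOT B AND E) OR (C AND NOT D AND NOT B AND NOT E) OR (C AND NOT D AND B AND E) OR (C AND D AND B AND NOT E) OR (C AND D AND B AND E)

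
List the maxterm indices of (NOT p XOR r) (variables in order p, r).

ΠM(1, 2) = (p OR NOT r) AND (NOT p OR r)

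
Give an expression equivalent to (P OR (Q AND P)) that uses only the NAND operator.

((P NAND P) NAND (((Q NAND P) NAND (Q NAND P)) NAND ((Q NAND P) NAND (Q NAND P))))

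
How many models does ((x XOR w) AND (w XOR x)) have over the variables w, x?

Satisfying assignments: (0,1), (1,0)
Count: 2 out of 4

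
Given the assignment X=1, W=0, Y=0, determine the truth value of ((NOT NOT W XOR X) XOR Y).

Substituting: ((NOT NOT 0 XOR 1) XOR 0)
= 1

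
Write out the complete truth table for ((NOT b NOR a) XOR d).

a | d | b | Output
------------------
0 | 0 | 0 | 0
0 | 0 | 1 | 1
0 | 1 | 0 | 1
0 | 1 | 1 | 0
1 | 0 | 0 | 0
1 | 0 | 1 | 0
1 | 1 | 0 | 1
1 | 1 | 1 | 1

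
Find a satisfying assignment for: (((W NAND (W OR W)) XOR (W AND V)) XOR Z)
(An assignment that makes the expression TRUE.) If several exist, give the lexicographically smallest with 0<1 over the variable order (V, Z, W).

V=0, Z=0, W=0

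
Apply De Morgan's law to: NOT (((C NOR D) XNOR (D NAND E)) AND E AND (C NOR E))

NOT ((C NOR D) XNOR (D NAND E)) OR NOT E OR NOT (C NOR E)
De Morgan's: NOT(AND of terms) = OR of negations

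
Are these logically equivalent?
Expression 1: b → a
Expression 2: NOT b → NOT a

No, Inverse is not equivalent to original (counterexample: b=0, a=1)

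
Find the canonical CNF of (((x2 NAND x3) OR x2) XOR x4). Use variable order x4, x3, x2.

(NOT x4 OR x3 OR x2) AND (NOT x4 OR x3 OR NOT x2) AND (NOT x4 OR NOT x3 OR x2) AND (NOT x4 OR NOT x3 OR NOT x2)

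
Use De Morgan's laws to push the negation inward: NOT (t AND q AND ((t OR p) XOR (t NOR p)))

NOT t OR NOT q OR NOT ((t OR p) XOR (t NOR p))
De Morgan's: NOT(AND of terms) = OR of negations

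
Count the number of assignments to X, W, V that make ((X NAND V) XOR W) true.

Satisfying assignments: (0,0,0), (0,0,1), (1,0,0), (1,1,1)
Count: 4 out of 8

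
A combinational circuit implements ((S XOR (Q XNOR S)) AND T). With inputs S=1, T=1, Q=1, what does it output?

Substituting: ((1 XOR (1 XNOR 1)) AND 1)
= 0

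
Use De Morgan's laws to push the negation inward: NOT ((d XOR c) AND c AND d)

NOT (d XOR c) OR NOT c OR NOT d
De Morgan's: NOT(AND of terms) = OR of negations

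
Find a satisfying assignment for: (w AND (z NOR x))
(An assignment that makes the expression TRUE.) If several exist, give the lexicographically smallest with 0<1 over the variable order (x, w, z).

x=0, w=1, z=0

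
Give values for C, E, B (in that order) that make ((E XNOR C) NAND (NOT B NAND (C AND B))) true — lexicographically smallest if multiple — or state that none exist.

C=0, E=1, B=0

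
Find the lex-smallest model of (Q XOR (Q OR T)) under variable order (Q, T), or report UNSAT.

Q=0, T=1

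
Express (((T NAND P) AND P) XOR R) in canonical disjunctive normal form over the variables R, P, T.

(NOT R AND P AND NOT T) OR (R AND NOT P AND NOT T) OR (R AND NOT P AND T) OR (R AND P AND T)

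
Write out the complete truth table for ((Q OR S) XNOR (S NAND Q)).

S | Q | Output
--------------
0 | 0 | 0
0 | 1 | 1
1 | 0 | 1
1 | 1 | 0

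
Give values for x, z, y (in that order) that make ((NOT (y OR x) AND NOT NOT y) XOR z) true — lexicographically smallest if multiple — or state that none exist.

x=0, z=1, y=0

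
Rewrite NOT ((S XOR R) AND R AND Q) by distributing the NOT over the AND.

NOT (S XOR R) OR NOT R OR NOT Q
De Morgan's: NOT(AND of terms) = OR of negations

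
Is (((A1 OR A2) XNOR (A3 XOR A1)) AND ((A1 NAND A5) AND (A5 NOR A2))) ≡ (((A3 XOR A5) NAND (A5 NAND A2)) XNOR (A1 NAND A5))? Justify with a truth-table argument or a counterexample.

No. Counterexample: with A1=0, A3=0, A5=0, A2=1, Expression 1 = 0 but Expression 2 = 1.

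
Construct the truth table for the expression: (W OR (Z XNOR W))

Z | W | Output
--------------
0 | 0 | 1
0 | 1 | 1
1 | 0 | 0
1 | 1 | 1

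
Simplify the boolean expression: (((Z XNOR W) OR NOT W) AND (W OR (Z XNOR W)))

By distribution ((E OR v) AND (E OR NOT v) = E):
= (Z XNOR W)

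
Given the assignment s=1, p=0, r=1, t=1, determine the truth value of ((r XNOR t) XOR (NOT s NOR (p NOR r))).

Substituting: ((1 XNOR 1) XOR (NOT 1 NOR (0 NOR 1)))
= 0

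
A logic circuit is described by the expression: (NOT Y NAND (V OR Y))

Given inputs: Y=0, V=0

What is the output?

Substituting: (NOT 0 NAND (0 OR 0))
= 1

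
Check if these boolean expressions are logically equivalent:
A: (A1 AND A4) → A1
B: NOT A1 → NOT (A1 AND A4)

Yes, Contrapositive is always equivalent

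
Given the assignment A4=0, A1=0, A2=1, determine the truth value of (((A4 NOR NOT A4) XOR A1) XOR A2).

Substituting: (((0 NOR NOT 0) XOR 0) XOR 1)
= 1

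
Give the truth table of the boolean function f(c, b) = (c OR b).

c | b | Output
--------------
0 | 0 | 0
0 | 1 | 1
1 | 0 | 1
1 | 1 | 1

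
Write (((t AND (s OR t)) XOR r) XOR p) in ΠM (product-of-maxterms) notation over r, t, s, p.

ΠM(0, 2, 5, 7, 9, 11, 12, 14) = (r OR t OR s OR p) AND (r OR t OR NOT s OR p) AND (r OR NOT t OR s OR NOT p) AND (r OR NOT t OR NOT s OR NOT p) AND (NOT r OR t OR s OR NOT p) AND (NOT r OR t OR NOT s OR NOT p) AND (NOT r OR NOT t OR s OR p) AND (NOT r OR NOT t OR NOT s OR p)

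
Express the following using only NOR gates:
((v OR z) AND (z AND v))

((((v NOR z) NOR (v NOR z)) NOR ((v NOR z) NOR (v NOR z))) NOR (((z NOR z) NOR (v NOR v)) NOR ((z NOR z) NOR (v NOR v))))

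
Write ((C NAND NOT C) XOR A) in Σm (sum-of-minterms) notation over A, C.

Σm(0, 1) = (NOT A AND NOT C) OR (NOT A AND C)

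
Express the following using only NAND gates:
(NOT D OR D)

(((D NAND D) NAND (D NAND D)) NAND (D NAND D))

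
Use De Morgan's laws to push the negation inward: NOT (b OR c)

NOT b AND NOT c
De Morgan's: NOT(OR of terms) = AND of negations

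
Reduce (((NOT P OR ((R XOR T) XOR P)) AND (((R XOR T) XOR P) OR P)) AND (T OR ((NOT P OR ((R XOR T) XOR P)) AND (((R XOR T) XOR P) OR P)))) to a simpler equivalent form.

By absorption (E AND (E OR v) = E) then distribution ((E OR v) AND (E OR NOT v) = E):
= ((R XOR T) XOR P)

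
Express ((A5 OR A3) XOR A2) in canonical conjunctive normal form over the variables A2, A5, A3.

(A2 OR A5 OR A3) AND (NOT A2 OR A5 OR NOT A3) AND (NOT A2 OR NOT A5 OR A3) AND (NOT A2 OR NOT A5 OR NOT A3)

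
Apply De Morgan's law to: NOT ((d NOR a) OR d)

NOT (d NOR a) AND NOT d
De Morgan's: NOT(OR of terms) = AND of negations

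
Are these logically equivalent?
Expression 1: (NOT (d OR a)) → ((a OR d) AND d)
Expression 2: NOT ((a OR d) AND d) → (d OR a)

Yes, Contrapositive is always equivalent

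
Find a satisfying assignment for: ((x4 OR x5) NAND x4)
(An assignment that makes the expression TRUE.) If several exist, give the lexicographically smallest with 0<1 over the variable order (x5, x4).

x5=0, x4=0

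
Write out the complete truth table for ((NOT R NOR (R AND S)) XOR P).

S | R | P | Output
------------------
0 | 0 | 0 | 0
0 | 0 | 1 | 1
0 | 1 | 0 | 1
0 | 1 | 1 | 0
1 | 0 | 0 | 0
1 | 0 | 1 | 1
1 | 1 | 0 | 0
1 | 1 | 1 | 1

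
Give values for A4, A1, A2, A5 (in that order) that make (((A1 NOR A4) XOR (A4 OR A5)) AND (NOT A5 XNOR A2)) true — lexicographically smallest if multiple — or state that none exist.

A4=0, A1=0, A2=1, A5=0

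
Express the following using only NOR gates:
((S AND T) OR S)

((((S NOR S) NOR (T NOR T)) NOR S) NOR (((S NOR S) NOR (T NOR T)) NOR S))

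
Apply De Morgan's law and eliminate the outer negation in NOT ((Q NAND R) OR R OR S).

NOT (Q NAND R) AND NOT R AND NOT S
De Morgan's: NOT(OR of terms) = AND of negations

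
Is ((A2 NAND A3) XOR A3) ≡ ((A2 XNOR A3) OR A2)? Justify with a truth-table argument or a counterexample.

Yes, they are equivalent — the two output columns agree on all 4 assignments:
A2 | A3 | Expression 1 | Expression 2
-------------------------------------
0 | 0 | 1 | 1
0 | 1 | 0 | 0
1 | 0 | 1 | 1
1 | 1 | 1 | 1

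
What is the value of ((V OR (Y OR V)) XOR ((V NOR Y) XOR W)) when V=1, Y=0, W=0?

Substituting: ((1 OR (0 OR 1)) XOR ((1 NOR 0) XOR 0))
= 1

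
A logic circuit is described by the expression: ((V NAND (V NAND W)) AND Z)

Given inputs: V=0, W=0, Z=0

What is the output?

Substituting: ((0 NAND (0 NAND 0)) AND 0)
= 0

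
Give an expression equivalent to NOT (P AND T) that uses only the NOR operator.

(((P NOR P) NOR (T NOR T)) NOR ((P NOR P) NOR (T NOR T)))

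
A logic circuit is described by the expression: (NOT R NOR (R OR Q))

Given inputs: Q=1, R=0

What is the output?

Substituting: (NOT 0 NOR (0 OR 1))
= 0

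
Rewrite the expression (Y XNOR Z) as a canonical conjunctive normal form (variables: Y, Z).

(Y OR NOT Z) AND (NOT Y OR Z)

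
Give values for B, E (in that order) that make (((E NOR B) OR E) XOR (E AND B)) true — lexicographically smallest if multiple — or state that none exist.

B=0, E=0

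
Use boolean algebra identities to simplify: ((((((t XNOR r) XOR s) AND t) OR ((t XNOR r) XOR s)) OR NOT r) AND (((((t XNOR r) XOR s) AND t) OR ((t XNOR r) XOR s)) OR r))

By distribution ((E OR v) AND (E OR NOT v) = E) then absorption (E OR (E AND v) = E):
= ((t XNOR r) XOR s)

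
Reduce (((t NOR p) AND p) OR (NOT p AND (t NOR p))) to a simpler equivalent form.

By distribution ((E AND v) OR (E AND NOT v) = E):
= (t NOR p)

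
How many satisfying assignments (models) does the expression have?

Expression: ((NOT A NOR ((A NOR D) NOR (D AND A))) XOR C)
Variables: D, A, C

Satisfying assignments: (0,0,1), (0,1,1), (1,0,1), (1,1,0)
Count: 4 out of 8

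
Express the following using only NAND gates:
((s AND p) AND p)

((((s NAND p) NAND (s NAND p)) NAND p) NAND (((s NAND p) NAND (s NAND p)) NAND p))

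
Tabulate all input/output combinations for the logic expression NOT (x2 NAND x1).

x2 | x1 | Output
----------------
0 | 0 | 0
0 | 1 | 0
1 | 0 | 0
1 | 1 | 1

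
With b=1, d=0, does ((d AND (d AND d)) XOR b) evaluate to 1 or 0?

Substituting: ((0 AND (0 AND 0)) XOR 1)
= 1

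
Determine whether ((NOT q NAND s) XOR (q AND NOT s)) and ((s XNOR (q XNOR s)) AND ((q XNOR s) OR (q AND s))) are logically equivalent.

No. Counterexample: with q=0, s=0, Expression 1 = 1 but Expression 2 = 0.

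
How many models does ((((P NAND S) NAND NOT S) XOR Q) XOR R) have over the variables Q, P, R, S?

Satisfying assignments: (0,0,0,1), (0,0,1,0), (0,1,0,1), (0,1,1,0), (1,0,0,0), (1,0,1,1), (1,1,0,0), (1,1,1,1)
Count: 8 out of 16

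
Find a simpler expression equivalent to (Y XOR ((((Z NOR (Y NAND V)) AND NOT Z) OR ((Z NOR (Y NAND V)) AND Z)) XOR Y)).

By XOR self-cancellation ((E XOR v) XOR v = E) then distribution ((E AND v) OR (E AND NOT v) = E):
= (Z NOR (Y NAND V))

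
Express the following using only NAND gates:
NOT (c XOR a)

(((c NAND (c NAND a)) NAND (a NAND (c NAND a))) NAND ((c NAND (c NAND a)) NAND (a NAND (c NAND a))))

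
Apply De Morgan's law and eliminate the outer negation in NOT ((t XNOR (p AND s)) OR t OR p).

NOT (t XNOR (p AND s)) AND NOT t AND NOT p
De Morgan's: NOT(OR of terms) = AND of negations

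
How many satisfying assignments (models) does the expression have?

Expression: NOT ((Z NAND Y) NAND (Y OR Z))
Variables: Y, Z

Satisfying assignments: (0,1), (1,0)
Count: 2 out of 4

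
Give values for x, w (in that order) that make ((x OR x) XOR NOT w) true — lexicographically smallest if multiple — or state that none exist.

x=0, w=0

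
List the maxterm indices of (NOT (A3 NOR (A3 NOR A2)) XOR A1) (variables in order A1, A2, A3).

ΠM(2, 4, 5, 7) = (A1 OR NOT A2 OR A3) AND (NOT A1 OR A2 OR A3) AND (NOT A1 OR A2 OR NOT A3) AND (NOT A1 OR NOT A2 OR NOT A3)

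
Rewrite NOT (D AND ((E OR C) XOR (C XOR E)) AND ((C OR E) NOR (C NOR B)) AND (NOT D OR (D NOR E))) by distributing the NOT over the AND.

NOT D OR NOT ((E OR C) XOR (C XOR E)) OR NOT ((C OR E) NOR (C NOR B)) OR NOT (NOT D OR (D NOR E))
De Morgan's: NOT(AND of terms) = OR of negations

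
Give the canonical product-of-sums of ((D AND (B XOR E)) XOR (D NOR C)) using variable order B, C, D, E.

ΠM(2, 4, 5, 6, 11, 12, 13, 15) = (B OR C OR NOT D OR E) AND (B OR NOT C OR D OR E) AND (B OR NOT C OR D OR NOT E) AND (B OR NOT C OR NOT D OR E) AND (NOT B OR C OR NOT D OR NOT E) AND (NOT B OR NOT C OR D OR E) AND (NOT B OR NOT C OR D OR NOT E) AND (NOT B OR NOT C OR NOT D OR NOT E)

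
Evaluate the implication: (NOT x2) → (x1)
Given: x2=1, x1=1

Antecedent (NOT x2) = 0; consequent (x1) = 1.
0 → 1 = 1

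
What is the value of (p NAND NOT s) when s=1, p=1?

Substituting: (1 NAND NOT 1)
= 1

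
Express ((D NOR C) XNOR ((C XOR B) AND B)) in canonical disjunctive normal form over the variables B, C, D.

(NOT B AND NOT C AND D) OR (NOT B AND C AND NOT D) OR (NOT B AND C AND D) OR (B AND NOT C AND NOT D) OR (B AND C AND NOT D) OR (B AND C AND D)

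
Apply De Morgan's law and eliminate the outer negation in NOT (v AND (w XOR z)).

NOT v OR NOT (w XOR z)
De Morgan's: NOT(AND of terms) = OR of negations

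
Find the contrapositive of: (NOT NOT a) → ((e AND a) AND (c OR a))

Contrapositive: NOT ((e AND a) AND (c OR a)) → NOT a
Note: A statement and its contrapositive are logically equivalent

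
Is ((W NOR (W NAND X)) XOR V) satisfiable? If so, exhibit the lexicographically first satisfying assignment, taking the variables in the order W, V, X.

W=0, V=1, X=0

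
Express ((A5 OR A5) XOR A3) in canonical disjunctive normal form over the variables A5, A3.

(NOT A5 AND A3) OR (A5 AND NOT A3)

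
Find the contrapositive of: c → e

Contrapositive: NOT e → NOT c
Note: A statement and its contrapositive are logically equivalent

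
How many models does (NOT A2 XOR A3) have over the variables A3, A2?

Satisfying assignments: (0,0), (1,1)
Count: 2 out of 4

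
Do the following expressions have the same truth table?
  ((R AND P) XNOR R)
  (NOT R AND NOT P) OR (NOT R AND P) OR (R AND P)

Yes, they are equivalent — the two output columns agree on all 4 assignments:
R | P | Expression 1 | Expression 2
-----------------------------------
0 | 0 | 1 | 1
0 | 1 | 1 | 1
1 | 0 | 0 | 0
1 | 1 | 1 | 1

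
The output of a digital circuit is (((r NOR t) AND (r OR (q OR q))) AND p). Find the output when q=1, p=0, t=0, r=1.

Substituting: (((1 NOR 0) AND (1 OR (1 OR 1))) AND 0)
= 0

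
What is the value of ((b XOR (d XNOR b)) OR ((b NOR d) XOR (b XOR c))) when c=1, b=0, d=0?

Substituting: ((0 XOR (0 XNOR 0)) OR ((0 NOR 0) XOR (0 XOR 1)))
= 1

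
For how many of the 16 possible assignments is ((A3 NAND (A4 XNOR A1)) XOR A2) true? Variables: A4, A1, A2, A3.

Satisfying assignments: (0,0,0,0), (0,0,1,1), (0,1,0,0), (0,1,0,1), (1,0,0,0), (1,0,0,1), (1,1,0,0), (1,1,1,1)
Count: 8 out of 16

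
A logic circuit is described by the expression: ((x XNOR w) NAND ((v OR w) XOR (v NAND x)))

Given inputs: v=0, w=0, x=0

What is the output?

Substituting: ((0 XNOR 0) NAND ((0 OR 0) XOR (0 NAND 0)))
= 0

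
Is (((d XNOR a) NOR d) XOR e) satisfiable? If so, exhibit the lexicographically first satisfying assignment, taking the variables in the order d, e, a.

d=0, e=0, a=1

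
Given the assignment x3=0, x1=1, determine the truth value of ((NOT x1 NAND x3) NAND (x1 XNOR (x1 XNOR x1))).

Substituting: ((NOT 1 NAND 0) NAND (1 XNOR (1 XNOR 1)))
= 0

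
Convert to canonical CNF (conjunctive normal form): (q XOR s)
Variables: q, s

(q OR s) AND (NOT q OR NOT s)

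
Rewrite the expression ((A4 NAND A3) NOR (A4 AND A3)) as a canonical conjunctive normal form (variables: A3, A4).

(A3 OR A4) AND (A3 OR NOT A4) AND (NOT A3 OR A4) AND (NOT A3 OR NOT A4)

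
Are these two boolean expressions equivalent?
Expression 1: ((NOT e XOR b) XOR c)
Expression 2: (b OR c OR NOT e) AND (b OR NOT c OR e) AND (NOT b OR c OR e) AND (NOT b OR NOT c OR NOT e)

Yes, they are equivalent — the two output columns agree on all 8 assignments:
b | c | e | Expression 1 | Expression 2
---------------------------------------
0 | 0 | 0 | 1 | 1
0 | 0 | 1 | 0 | 0
0 | 1 | 0 | 0 | 0
0 | 1 | 1 | 1 | 1
1 | 0 | 0 | 0 | 0
1 | 0 | 1 | 1 | 1
1 | 1 | 0 | 1 | 1
1 | 1 | 1 | 0 | 0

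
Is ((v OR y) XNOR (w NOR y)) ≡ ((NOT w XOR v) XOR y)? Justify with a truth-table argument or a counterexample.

No. Counterexample: with v=0, w=0, y=0, Expression 1 = 0 but Expression 2 = 1.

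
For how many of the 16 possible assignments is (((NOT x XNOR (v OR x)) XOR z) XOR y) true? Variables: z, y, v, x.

Satisfying assignments: (0,0,1,0), (0,1,0,0), (0,1,0,1), (0,1,1,1), (1,0,0,0), (1,0,0,1), (1,0,1,1), (1,1,1,0)
Count: 8 out of 16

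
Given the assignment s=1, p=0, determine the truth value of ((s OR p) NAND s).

Substituting: ((1 OR 0) NAND 1)
= 0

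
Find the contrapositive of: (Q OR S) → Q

Contrapositive: NOT Q → NOT (Q OR S)
Note: A statement and its contrapositive are logically equivalent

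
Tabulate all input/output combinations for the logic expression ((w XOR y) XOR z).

w | z | y | Output
------------------
0 | 0 | 0 | 0
0 | 0 | 1 | 1
0 | 1 | 0 | 1
0 | 1 | 1 | 0
1 | 0 | 0 | 1
1 | 0 | 1 | 0
1 | 1 | 0 | 0
1 | 1 | 1 | 1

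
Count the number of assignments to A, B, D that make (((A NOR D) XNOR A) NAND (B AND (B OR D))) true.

Satisfying assignments: (0,0,0), (0,0,1), (0,1,0), (1,0,0), (1,0,1), (1,1,0), (1,1,1)
Count: 7 out of 8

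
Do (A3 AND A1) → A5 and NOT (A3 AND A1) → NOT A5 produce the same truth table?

No, Inverse is not equivalent to original (counterexample: A3=0, A5=1, A1=0)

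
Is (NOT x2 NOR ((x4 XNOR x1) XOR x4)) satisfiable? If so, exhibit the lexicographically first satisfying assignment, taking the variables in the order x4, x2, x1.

x4=0, x2=1, x1=1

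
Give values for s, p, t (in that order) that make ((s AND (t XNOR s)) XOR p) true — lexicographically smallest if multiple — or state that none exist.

s=0, p=1, t=0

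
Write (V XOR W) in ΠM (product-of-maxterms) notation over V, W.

ΠM(0, 3) = (V OR W) AND (NOT V OR NOT W)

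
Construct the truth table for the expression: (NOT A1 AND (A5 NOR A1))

A5 | A1 | Output
----------------
0 | 0 | 1
0 | 1 | 0
1 | 0 | 0
1 | 1 | 0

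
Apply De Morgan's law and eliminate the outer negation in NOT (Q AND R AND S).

NOT Q OR NOT R OR NOT S
De Morgan's: NOT(AND of terms) = OR of negations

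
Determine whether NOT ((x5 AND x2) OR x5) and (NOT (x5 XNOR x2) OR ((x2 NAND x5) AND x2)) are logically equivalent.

No. Counterexample: with x2=0, x5=0, Expression 1 = 1 but Expression 2 = 0.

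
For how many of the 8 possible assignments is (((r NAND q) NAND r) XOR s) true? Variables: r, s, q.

Satisfying assignments: (0,0,0), (0,0,1), (1,0,1), (1,1,0)
Count: 4 out of 8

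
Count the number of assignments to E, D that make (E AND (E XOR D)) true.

Satisfying assignments: (1,0)
Count: 1 out of 4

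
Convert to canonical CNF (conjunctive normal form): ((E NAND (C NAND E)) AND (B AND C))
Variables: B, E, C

(B OR E OR C) AND (B OR E OR NOT C) AND (B OR NOT E OR C) AND (B OR NOT E OR NOT C) AND (NOT B OR E OR C) AND (NOT B OR NOT E OR C)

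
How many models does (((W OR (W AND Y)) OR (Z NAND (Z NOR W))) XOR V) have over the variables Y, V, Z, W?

Satisfying assignments: (0,0,0,0), (0,0,0,1), (0,0,1,0), (0,0,1,1), (1,0,0,0), (1,0,0,1), (1,0,1,0), (1,0,1,1)
Count: 8 out of 16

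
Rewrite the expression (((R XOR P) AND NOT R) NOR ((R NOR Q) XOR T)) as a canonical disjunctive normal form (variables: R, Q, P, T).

(NOT R AND NOT Q AND NOT P AND T) OR (NOT R AND Q AND NOT P AND NOT T) OR (R AND NOT Q AND NOT P AND NOT T) OR (R AND NOT Q AND P AND NOT T) OR (R AND Q AND NOT P AND NOT T) OR (R AND Q AND P AND NOT T)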